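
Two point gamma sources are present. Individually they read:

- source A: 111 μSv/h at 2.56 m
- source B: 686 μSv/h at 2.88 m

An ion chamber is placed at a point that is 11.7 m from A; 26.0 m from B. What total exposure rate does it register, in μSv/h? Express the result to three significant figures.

13.7 μSv/h

By superposition, sum each source's inverse-square contribution:
A: 111 × (2.56/11.7)² = 5.314 μSv/h
B: 686 × (2.88/26.0)² = 8.417 μSv/h
Total = 5.314 + 8.417 = 13.73 μSv/h.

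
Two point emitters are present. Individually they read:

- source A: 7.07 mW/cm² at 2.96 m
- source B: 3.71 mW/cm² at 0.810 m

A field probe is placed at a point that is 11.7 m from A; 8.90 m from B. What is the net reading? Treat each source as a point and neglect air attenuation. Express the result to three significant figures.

0.483 mW/cm²

By superposition, sum each source's inverse-square contribution:
A: 7.07 × (2.96/11.7)² = 0.4525 mW/cm²
B: 3.71 × (0.810/8.90)² = 0.03073 mW/cm²
Total = 0.4525 + 0.03073 = 0.4832 mW/cm².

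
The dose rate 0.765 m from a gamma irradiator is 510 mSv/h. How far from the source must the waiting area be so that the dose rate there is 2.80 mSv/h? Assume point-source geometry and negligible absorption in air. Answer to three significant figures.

Using I₁d₁² = I₂d₂², d₂ = d₁·√(I₁/I₂).
I₁/I₂ = 510/2.80 = 182.1, so d₂ = 0.765 × √182.1 = 10.32 m.

10.3 m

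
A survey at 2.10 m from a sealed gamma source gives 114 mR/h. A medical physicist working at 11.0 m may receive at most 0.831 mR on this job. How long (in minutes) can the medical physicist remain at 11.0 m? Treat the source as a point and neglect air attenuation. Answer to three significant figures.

Using I₁d₁² = I₂d₂², rate at 11.0 m:
114 × (2.10/11.0)² = 114 × 0.03645 = 4.155 mR/h.
Stay time = 0.831 mR ÷ 4.155 mR/h = 0.2000 h = 12.00 min.

12.0 min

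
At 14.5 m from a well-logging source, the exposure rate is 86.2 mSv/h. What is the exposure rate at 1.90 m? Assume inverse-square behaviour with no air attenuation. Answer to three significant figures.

5020 mSv/h

By the inverse-square law, the rate at 1.90 m is
(14.5/1.90)² = 58.24, so 86.2 × 58.24 = 5020 mSv/h.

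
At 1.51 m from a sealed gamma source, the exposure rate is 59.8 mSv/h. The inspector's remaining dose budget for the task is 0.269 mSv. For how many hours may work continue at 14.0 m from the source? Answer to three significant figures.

0.387 h

Using I₁d₁² = I₂d₂², rate at 14.0 m:
59.8 × (1.51/14.0)² = 59.8 × 0.01163 = 0.6955 mSv/h.
Stay time = 0.269 mSv ÷ 0.6955 mSv/h = 0.3868 h.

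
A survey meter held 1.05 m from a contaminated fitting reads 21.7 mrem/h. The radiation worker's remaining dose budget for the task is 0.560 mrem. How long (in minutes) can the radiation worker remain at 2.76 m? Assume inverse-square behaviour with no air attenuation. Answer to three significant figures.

10.7 min

Using I₁d₁² = I₂d₂², rate at 2.76 m:
21.7 × (1.05/2.76)² = 21.7 × 0.1447 = 3.140 mrem/h.
Stay time = 0.560 mrem ÷ 3.140 mrem/h = 0.1783 h = 10.70 min.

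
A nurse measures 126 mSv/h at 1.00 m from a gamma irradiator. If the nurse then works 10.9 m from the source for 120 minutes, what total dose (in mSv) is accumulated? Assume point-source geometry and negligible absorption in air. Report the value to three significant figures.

2.12 mSv

Intensity scales as (d₁/d₂)², so rate at 10.9 m:
(1.00/10.9)² = 0.008417, so 126 × 0.008417 = 1.061 mSv/h.
Dose = rate × time = 1.061 mSv/h × 2.000 h = 2.122 mSv.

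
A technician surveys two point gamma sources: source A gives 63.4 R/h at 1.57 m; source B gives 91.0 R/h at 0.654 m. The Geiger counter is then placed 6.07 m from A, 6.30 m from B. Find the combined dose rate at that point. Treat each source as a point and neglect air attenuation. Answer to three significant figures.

Each source contributes Iᵢ·(dᵢ/rᵢ)²; contributions add.
A: 63.4 × (1.57/6.07)² = 4.241 R/h
B: 91.0 × (0.654/6.30)² = 0.9807 R/h
Total = 4.241 + 0.9807 = 5.222 R/h.

5.22 R/h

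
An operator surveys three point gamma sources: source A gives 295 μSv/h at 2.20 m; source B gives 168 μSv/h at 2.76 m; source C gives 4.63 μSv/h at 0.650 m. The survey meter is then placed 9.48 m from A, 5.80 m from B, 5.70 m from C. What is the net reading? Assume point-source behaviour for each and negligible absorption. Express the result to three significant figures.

54.0 μSv/h

By superposition, sum each source's inverse-square contribution:
A: 295 × (2.20/9.48)² = 15.89 μSv/h
B: 168 × (2.76/5.80)² = 38.04 μSv/h
C: 4.63 × (0.650/5.70)² = 0.06021 μSv/h
Total = 15.89 + 38.04 + 0.06021 = 53.99 μSv/h.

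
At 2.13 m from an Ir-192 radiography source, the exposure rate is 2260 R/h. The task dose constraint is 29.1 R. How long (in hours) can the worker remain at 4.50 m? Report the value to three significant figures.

0.0575 h

Using I₁d₁² = I₂d₂², rate at 4.50 m:
2260 × (2.13/4.50)² = 2260 × 0.2240 = 506.2 R/h.
Stay time = 29.1 R ÷ 506.2 R/h = 0.05749 h.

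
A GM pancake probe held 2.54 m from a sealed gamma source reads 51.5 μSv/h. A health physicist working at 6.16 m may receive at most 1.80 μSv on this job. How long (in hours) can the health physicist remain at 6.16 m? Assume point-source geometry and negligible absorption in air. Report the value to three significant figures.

Applying the 1/r² law, rate at 6.16 m:
(2.54/6.16)² = 0.1700, so 51.5 × 0.1700 = 8.755 μSv/h.
Stay time = 1.80 μSv ÷ 8.755 μSv/h = 0.2056 h.

0.206 h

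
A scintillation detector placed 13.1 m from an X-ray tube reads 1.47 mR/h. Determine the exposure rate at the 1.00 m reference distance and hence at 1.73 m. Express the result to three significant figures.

Using I₁d₁² = I₂d₂²,
At 1.00 m: 1.47 × (13.1/1.00)² = 1.47 × 171.6 = 252.3 mR/h
At 1.73 m: 252.3 × (1.00/1.73)² = 252.3 × 0.3341 = 84.29 mR/h.

252 mR/h; 84.3 mR/h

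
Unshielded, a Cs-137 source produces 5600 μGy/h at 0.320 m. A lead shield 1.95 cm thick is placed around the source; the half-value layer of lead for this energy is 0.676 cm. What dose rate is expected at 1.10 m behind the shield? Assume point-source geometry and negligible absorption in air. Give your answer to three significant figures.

64.2 μGy/h

Distance alone: 5600 × (0.320/1.10)² = 5600 × 0.08463 = 473.9 μGy/h.
Shield: 1.95/0.676 = 2.885 half-value layers → attenuation 2^(−2.885) = 0.1354.
Combined: 473.9 × 0.1354 = 64.17 μGy/h.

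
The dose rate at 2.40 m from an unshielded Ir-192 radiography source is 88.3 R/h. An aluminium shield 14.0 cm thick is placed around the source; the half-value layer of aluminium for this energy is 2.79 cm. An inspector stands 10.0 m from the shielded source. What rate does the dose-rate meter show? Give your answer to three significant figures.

0.157 R/h

Distance alone: 88.3 × (2.40/10.0)² = 88.3 × 0.05760 = 5.086 R/h.
Shield: 14.0/2.79 = 5.018 half-value layers → attenuation 2^(−5.018) = 0.03086.
Combined: 5.086 × 0.03086 = 0.1570 R/h.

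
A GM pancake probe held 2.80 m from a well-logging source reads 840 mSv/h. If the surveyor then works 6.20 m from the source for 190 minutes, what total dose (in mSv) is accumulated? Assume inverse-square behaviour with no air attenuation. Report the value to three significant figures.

Intensity scales as (d₁/d₂)², so rate at 6.20 m:
840 × (2.80/6.20)² = 840 × 0.2040 = 171.4 mSv/h.
Dose = rate × time = 171.4 mSv/h × 3.167 h = 542.8 mSv.

543 mSv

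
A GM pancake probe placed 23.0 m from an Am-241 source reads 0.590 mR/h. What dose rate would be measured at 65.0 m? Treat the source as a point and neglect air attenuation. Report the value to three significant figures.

By the inverse-square law, scaling from 23.0 m to 65.0 m:
0.590 × (23.0/65.0)² = 0.590 × 0.1252 = 0.07387 mR/h.

0.0739 mR/h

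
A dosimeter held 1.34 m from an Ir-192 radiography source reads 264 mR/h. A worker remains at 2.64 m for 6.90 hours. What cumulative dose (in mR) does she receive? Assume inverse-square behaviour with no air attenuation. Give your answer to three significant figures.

469 mR

Using I₁d₁² = I₂d₂², rate at 2.64 m:
(1.34/2.64)² = 0.2576, so 264 × 0.2576 = 68.01 mR/h.
Dose = rate × time = 68.01 mR/h × 6.900 h = 469.3 mR.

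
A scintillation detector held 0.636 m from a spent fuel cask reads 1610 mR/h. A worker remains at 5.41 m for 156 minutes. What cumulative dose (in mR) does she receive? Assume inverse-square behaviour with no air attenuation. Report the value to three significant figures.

Applying the 1/r² law, rate at 5.41 m:
1610 × (0.636/5.41)² = 1610 × 0.01382 = 22.25 mR/h.
Dose = rate × time = 22.25 mR/h × 2.600 h = 57.85 mR.

57.9 mR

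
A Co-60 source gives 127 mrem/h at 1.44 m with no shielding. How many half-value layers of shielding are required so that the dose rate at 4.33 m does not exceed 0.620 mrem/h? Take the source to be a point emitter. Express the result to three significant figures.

At 4.33 m, distance alone gives 127 × (1.44/4.33)² = 127 × 0.1106 = 14.05 mrem/h.
Further attenuation needed: 14.05/0.620 = 22.66.
n = log₂(22.66) = 4.502 half-value layers.

4.50 half-value layers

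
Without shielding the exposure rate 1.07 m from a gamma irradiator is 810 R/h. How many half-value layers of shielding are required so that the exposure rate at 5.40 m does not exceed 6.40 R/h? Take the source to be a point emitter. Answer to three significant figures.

At 5.40 m, distance alone gives 810 × (1.07/5.40)² = 810 × 0.03926 = 31.80 R/h.
Further attenuation needed: 31.80/6.40 = 4.969.
n = log₂(4.969) = 2.313 half-value layers.

2.31 half-value layers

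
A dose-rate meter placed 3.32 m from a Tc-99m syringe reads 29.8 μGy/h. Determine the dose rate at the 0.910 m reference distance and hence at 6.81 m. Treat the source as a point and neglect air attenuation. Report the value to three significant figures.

By the inverse-square law,
At 0.910 m: (3.32/0.910)² = 13.31, so 29.8 × 13.31 = 396.6 μGy/h
At 6.81 m: (0.910/6.81)² = 0.01786, so 396.6 × 0.01786 = 7.083 μGy/h.

397 μGy/h; 7.08 μGy/h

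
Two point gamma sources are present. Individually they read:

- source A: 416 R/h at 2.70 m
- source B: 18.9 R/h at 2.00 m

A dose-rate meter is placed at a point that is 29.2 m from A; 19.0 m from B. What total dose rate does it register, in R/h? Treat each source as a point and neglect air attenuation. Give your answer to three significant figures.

3.77 R/h

Each source contributes Iᵢ·(dᵢ/rᵢ)²; contributions add.
A: 416 × (2.70/29.2)² = 3.557 R/h
B: 18.9 × (2.00/19.0)² = 0.2094 R/h
Total = 3.557 + 0.2094 = 3.766 R/h.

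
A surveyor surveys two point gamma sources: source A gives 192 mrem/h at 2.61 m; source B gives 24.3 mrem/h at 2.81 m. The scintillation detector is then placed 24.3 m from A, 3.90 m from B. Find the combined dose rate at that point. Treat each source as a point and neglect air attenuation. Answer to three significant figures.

14.8 mrem/h

Each source contributes Iᵢ·(dᵢ/rᵢ)²; contributions add.
A: 192 × (2.61/24.3)² = 2.215 mrem/h
B: 24.3 × (2.81/3.90)² = 12.62 mrem/h
Total = 2.215 + 12.62 = 14.83 mrem/h.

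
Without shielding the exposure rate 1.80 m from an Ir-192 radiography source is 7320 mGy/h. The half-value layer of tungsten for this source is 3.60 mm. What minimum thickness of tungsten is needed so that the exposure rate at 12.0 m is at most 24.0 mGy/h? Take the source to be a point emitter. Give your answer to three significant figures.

10.0 mm

At 12.0 m, distance alone gives (1.80/12.0)² = 0.02250, so 7320 × 0.02250 = 164.7 mGy/h.
Further attenuation needed: 164.7/24.0 = 6.862.
n = log₂(6.862) = 2.779 half-value layers.
Thickness = 2.779 × 3.60 mm = 10.00 mm.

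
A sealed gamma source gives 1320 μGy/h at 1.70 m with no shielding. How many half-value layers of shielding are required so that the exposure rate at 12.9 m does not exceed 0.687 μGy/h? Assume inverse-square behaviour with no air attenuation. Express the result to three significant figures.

At 12.9 m, distance alone gives (1.70/12.9)² = 0.01737, so 1320 × 0.01737 = 22.93 μGy/h.
Further attenuation needed: 22.93/0.687 = 33.38.
n = log₂(33.38) = 5.061 half-value layers.

5.06 half-value layers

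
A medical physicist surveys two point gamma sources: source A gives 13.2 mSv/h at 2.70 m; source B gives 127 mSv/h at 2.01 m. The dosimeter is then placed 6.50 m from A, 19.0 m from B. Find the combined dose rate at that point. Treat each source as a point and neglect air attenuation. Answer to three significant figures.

Each source contributes Iᵢ·(dᵢ/rᵢ)²; contributions add.
A: 13.2 × (2.70/6.50)² = 2.278 mSv/h
B: 127 × (2.01/19.0)² = 1.421 mSv/h
Total = 2.278 + 1.421 = 3.699 mSv/h.

3.70 mSv/h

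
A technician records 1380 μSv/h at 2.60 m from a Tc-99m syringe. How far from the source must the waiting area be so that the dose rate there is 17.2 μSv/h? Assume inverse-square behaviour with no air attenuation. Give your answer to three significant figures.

23.3 m

Since intensity falls as 1/r², d₂ = d₁·√(I₁/I₂).
I₁/I₂ = 1380/17.2 = 80.23, so d₂ = 2.60 × √80.23 = 23.29 m.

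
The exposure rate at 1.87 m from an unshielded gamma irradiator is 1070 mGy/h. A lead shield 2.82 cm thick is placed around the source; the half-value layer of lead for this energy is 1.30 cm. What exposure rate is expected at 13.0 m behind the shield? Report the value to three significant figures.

4.92 mGy/h

Distance alone: 1070 × (1.87/13.0)² = 1070 × 0.02069 = 22.14 mGy/h.
Shield: 2.82/1.30 = 2.169 half-value layers → attenuation 2^(−2.169) = 0.2224.
Combined: 22.14 × 0.2224 = 4.924 mGy/h.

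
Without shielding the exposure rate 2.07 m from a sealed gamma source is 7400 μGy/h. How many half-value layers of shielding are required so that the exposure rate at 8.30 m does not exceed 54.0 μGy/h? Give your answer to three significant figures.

3.09 half-value layers

At 8.30 m, distance alone gives 7400 × (2.07/8.30)² = 7400 × 0.06220 = 460.3 μGy/h.
Further attenuation needed: 460.3/54.0 = 8.524.
n = log₂(8.524) = 3.092 half-value layers.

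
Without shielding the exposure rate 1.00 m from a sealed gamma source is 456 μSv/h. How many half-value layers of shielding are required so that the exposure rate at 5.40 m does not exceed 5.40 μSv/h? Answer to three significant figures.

1.53 half-value layers

At 5.40 m, distance alone gives (1.00/5.40)² = 0.03429, so 456 × 0.03429 = 15.64 μSv/h.
Further attenuation needed: 15.64/5.40 = 2.896.
n = log₂(2.896) = 1.534 half-value layers.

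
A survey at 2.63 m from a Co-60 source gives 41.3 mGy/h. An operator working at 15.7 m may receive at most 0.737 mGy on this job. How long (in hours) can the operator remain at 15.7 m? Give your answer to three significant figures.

0.636 h

Using I₁d₁² = I₂d₂², rate at 15.7 m:
41.3 × (2.63/15.7)² = 41.3 × 0.02806 = 1.159 mGy/h.
Stay time = 0.737 mGy ÷ 1.159 mGy/h = 0.6359 h.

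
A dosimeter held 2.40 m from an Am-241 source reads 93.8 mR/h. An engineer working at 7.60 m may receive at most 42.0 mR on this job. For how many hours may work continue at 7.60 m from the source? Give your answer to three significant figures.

4.49 h

Intensity scales as (d₁/d₂)², so rate at 7.60 m:
93.8 × (2.40/7.60)² = 93.8 × 0.09972 = 9.354 mR/h.
Stay time = 42.0 mR ÷ 9.354 mR/h = 4.490 h.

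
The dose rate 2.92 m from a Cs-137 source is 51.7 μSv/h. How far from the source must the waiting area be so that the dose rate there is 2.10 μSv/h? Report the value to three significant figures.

Since intensity falls as 1/r², d₂ = d₁·√(I₁/I₂).
I₁/I₂ = 51.7/2.10 = 24.62, so d₂ = 2.92 × √24.62 = 14.49 m.

14.5 m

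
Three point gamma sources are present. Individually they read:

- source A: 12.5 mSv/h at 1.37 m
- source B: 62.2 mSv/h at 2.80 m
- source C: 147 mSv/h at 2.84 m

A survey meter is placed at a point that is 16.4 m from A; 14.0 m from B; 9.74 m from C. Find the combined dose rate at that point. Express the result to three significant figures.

15.1 mSv/h

Each source contributes Iᵢ·(dᵢ/rᵢ)²; contributions add.
A: 12.5 × (1.37/16.4)² = 0.08723 mSv/h
B: 62.2 × (2.80/14.0)² = 2.488 mSv/h
C: 147 × (2.84/9.74)² = 12.50 mSv/h
Total = 0.08723 + 2.488 + 12.50 = 15.08 mSv/h.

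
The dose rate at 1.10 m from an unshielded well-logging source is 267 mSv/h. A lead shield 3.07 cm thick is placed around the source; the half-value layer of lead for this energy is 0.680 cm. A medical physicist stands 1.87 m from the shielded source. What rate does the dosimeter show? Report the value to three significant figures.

Distance alone: 267 × (1.10/1.87)² = 267 × 0.3460 = 92.38 mSv/h.
Shield: 3.07/0.680 = 4.515 half-value layers → attenuation 2^(−4.515) = 0.04374.
Combined: 92.38 × 0.04374 = 4.041 mSv/h.

4.04 mSv/h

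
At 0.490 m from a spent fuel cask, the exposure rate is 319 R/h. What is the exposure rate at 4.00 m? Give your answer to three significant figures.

Using I₁d₁² = I₂d₂², the rate at 4.00 m is
319 × (0.490/4.00)² = 319 × 0.01501 = 4.788 R/h.

4.79 R/h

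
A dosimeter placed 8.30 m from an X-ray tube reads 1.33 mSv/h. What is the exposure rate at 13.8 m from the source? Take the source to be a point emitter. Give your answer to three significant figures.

0.481 mSv/h

By the inverse-square law, scaling from 8.30 m to 13.8 m:
(8.30/13.8)² = 0.3617, so 1.33 × 0.3617 = 0.4811 mSv/h.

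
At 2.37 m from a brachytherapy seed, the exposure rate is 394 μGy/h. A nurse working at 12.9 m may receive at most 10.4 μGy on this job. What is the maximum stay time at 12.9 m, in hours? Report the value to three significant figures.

0.782 h

Intensity scales as (d₁/d₂)², so rate at 12.9 m:
394 × (2.37/12.9)² = 394 × 0.03375 = 13.30 μGy/h.
Stay time = 10.4 μGy ÷ 13.30 μGy/h = 0.7820 h.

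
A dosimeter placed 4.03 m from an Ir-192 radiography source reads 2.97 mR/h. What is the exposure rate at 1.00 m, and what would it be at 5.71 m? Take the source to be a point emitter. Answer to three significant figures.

48.2 mR/h; 1.48 mR/h

Applying the 1/r² law,
At 1.00 m: 2.97 × (4.03/1.00)² = 2.97 × 16.24 = 48.23 mR/h
At 5.71 m: 48.23 × (1.00/5.71)² = 48.23 × 0.03067 = 1.479 mR/h.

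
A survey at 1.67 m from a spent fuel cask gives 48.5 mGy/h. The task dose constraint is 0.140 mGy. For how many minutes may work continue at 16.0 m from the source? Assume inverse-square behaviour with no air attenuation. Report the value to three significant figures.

15.9 min

Since intensity falls as 1/r², rate at 16.0 m:
48.5 × (1.67/16.0)² = 48.5 × 0.01089 = 0.5282 mGy/h.
Stay time = 0.140 mGy ÷ 0.5282 mGy/h = 0.2651 h = 15.91 min.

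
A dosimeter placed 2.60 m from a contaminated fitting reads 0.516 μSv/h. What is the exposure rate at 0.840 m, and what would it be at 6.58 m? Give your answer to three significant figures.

4.94 μSv/h; 0.0806 μSv/h

Since intensity falls as 1/r²,
At 0.840 m: (2.60/0.840)² = 9.580, so 0.516 × 9.580 = 4.943 μSv/h
At 6.58 m: (0.840/6.58)² = 0.01630, so 4.943 × 0.01630 = 0.08057 μSv/h.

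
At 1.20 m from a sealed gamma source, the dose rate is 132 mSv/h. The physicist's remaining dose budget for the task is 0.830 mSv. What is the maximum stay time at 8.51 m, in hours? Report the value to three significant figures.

By the inverse-square law, rate at 8.51 m:
(1.20/8.51)² = 0.01988, so 132 × 0.01988 = 2.624 mSv/h.
Stay time = 0.830 mSv ÷ 2.624 mSv/h = 0.3163 h.

0.316 h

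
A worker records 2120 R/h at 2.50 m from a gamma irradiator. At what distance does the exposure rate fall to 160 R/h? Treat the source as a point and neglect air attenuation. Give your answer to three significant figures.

Intensity scales as (d₁/d₂)², so d₂ = d₁·√(I₁/I₂).
I₁/I₂ = 2120/160 = 13.25, so d₂ = 2.50 × √13.25 = 9.100 m.

9.10 m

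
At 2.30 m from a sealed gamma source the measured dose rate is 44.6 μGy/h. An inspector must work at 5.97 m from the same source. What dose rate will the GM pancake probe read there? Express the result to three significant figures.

Applying the 1/r² law, scaling from 2.30 m to 5.97 m:
(2.30/5.97)² = 0.1484, so 44.6 × 0.1484 = 6.619 μGy/h.

6.62 μGy/h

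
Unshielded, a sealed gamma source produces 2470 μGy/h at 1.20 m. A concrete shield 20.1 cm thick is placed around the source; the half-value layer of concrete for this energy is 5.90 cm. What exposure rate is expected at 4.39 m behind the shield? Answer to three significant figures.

Distance alone: (1.20/4.39)² = 0.07472, so 2470 × 0.07472 = 184.6 μGy/h.
Shield: 20.1/5.90 = 3.407 half-value layers → attenuation 2^(−3.407) = 0.09427.
Combined: 184.6 × 0.09427 = 17.40 μGy/h.

17.4 μGy/h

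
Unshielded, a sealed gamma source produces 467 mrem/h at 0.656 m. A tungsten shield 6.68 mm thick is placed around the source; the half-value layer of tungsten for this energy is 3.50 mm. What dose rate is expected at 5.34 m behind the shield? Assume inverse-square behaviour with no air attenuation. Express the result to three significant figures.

1.88 mrem/h

Distance alone: (0.656/5.34)² = 0.01509, so 467 × 0.01509 = 7.047 mrem/h.
Shield: 6.68/3.50 = 1.909 half-value layers → attenuation 2^(−1.909) = 0.2663.
Combined: 7.047 × 0.2663 = 1.877 mrem/h.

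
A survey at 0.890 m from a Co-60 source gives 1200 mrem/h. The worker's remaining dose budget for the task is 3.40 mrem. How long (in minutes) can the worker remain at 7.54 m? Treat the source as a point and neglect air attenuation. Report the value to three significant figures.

Intensity scales as (d₁/d₂)², so rate at 7.54 m:
(0.890/7.54)² = 0.01393, so 1200 × 0.01393 = 16.72 mrem/h.
Stay time = 3.40 mrem ÷ 16.72 mrem/h = 0.2033 h = 12.20 min.

12.2 min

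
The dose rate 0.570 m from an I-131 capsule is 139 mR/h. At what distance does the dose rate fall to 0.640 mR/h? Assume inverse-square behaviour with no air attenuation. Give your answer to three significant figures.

8.40 m

Intensity scales as (d₁/d₂)², so d₂ = d₁·√(I₁/I₂).
I₁/I₂ = 139/0.640 = 217.2, so d₂ = 0.570 × √217.2 = 8.400 m.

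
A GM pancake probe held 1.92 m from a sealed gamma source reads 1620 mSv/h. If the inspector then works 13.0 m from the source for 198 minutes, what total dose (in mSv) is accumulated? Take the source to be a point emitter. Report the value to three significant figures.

Using I₁d₁² = I₂d₂², rate at 13.0 m:
1620 × (1.92/13.0)² = 1620 × 0.02181 = 35.33 mSv/h.
Dose = rate × time = 35.33 mSv/h × 3.300 h = 116.6 mSv.

117 mSv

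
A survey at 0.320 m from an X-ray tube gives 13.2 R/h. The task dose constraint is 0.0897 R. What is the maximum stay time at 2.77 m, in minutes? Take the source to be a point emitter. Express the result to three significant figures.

By the inverse-square law, rate at 2.77 m:
(0.320/2.77)² = 0.01335, so 13.2 × 0.01335 = 0.1762 R/h.
Stay time = 0.0897 R ÷ 0.1762 R/h = 0.5091 h = 30.55 min.

30.6 min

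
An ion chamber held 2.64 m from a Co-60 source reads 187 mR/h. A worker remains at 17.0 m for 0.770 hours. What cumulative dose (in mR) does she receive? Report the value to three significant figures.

3.47 mR

Intensity scales as (d₁/d₂)², so rate at 17.0 m:
(2.64/17.0)² = 0.02412, so 187 × 0.02412 = 4.510 mR/h.
Dose = rate × time = 4.510 mR/h × 0.7700 h = 3.473 mR.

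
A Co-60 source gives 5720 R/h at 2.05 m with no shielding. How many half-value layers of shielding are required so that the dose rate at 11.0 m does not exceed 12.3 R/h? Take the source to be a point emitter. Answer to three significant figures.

At 11.0 m, distance alone gives (2.05/11.0)² = 0.03473, so 5720 × 0.03473 = 198.7 R/h.
Further attenuation needed: 198.7/12.3 = 16.15.
n = log₂(16.15) = 4.013 half-value layers.

4.01 half-value layers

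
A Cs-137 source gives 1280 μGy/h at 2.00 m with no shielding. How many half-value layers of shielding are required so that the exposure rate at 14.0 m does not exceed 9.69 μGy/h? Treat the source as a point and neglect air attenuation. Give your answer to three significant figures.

1.43 half-value layers

At 14.0 m, distance alone gives (2.00/14.0)² = 0.02041, so 1280 × 0.02041 = 26.12 μGy/h.
Further attenuation needed: 26.12/9.69 = 2.696.
n = log₂(2.696) = 1.431 half-value layers.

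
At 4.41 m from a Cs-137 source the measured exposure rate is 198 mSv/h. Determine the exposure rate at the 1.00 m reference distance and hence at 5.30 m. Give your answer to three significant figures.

3850 mSv/h; 137 mSv/h

Using I₁d₁² = I₂d₂²,
At 1.00 m: 198 × (4.41/1.00)² = 198 × 19.45 = 3851 mSv/h
At 5.30 m: (1.00/5.30)² = 0.03560, so 3851 × 0.03560 = 137.1 mSv/h.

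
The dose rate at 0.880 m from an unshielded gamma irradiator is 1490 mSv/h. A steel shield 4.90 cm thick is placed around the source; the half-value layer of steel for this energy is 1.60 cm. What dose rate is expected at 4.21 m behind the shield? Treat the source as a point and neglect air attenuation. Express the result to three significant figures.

7.79 mSv/h

Distance alone: 1490 × (0.880/4.21)² = 1490 × 0.04369 = 65.10 mSv/h.
Shield: 4.90/1.60 = 3.062 half-value layers → attenuation 2^(−3.062) = 0.1197.
Combined: 65.10 × 0.1197 = 7.792 mSv/h.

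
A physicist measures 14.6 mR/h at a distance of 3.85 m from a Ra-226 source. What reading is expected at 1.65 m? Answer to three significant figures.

79.5 mR/h

Using I₁d₁² = I₂d₂², the rate at 1.65 m is
(3.85/1.65)² = 5.444, so 14.6 × 5.444 = 79.48 mR/h.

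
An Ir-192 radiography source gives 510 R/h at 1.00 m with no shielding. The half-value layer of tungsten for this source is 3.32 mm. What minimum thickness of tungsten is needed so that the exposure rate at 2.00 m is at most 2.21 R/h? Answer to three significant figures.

19.4 mm

At 2.00 m, distance alone gives (1.00/2.00)² = 0.2500, so 510 × 0.2500 = 127.5 R/h.
Further attenuation needed: 127.5/2.21 = 57.69.
n = log₂(57.69) = 5.850 half-value layers.
Thickness = 5.850 × 3.32 mm = 19.42 mm.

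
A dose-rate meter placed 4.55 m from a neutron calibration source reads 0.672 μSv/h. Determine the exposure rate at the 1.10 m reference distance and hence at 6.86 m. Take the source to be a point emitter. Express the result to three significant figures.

11.5 μSv/h; 0.296 μSv/h

By the inverse-square law,
At 1.10 m: (4.55/1.10)² = 17.11, so 0.672 × 17.11 = 11.50 μSv/h
At 6.86 m: 11.50 × (1.10/6.86)² = 11.50 × 0.02571 = 0.2957 μSv/h.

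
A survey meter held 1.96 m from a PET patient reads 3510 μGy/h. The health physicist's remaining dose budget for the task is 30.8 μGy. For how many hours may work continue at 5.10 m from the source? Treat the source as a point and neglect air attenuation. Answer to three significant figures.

Intensity scales as (d₁/d₂)², so rate at 5.10 m:
3510 × (1.96/5.10)² = 3510 × 0.1477 = 518.4 μGy/h.
Stay time = 30.8 μGy ÷ 518.4 μGy/h = 0.05941 h.

0.0594 h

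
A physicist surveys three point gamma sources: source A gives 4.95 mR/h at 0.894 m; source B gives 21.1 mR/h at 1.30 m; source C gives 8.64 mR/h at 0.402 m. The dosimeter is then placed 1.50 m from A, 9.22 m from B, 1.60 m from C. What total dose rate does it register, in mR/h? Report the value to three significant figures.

Each source contributes Iᵢ·(dᵢ/rᵢ)²; contributions add.
A: 4.95 × (0.894/1.50)² = 1.758 mR/h
B: 21.1 × (1.30/9.22)² = 0.4195 mR/h
C: 8.64 × (0.402/1.60)² = 0.5454 mR/h
Total = 1.758 + 0.4195 + 0.5454 = 2.723 mR/h.

2.72 mR/h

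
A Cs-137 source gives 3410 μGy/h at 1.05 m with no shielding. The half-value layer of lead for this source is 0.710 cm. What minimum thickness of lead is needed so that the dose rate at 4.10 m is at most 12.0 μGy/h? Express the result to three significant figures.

3.00 cm

At 4.10 m, distance alone gives (1.05/4.10)² = 0.06559, so 3410 × 0.06559 = 223.7 μGy/h.
Further attenuation needed: 223.7/12.0 = 18.64.
n = log₂(18.64) = 4.220 half-value layers.
Thickness = 4.220 × 0.710 cm = 2.996 cm.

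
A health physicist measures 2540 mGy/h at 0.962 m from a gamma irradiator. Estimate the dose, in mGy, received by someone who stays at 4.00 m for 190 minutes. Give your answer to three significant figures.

465 mGy

Since intensity falls as 1/r², rate at 4.00 m:
2540 × (0.962/4.00)² = 2540 × 0.05784 = 146.9 mGy/h.
Dose = rate × time = 146.9 mGy/h × 3.167 h = 465.2 mGy.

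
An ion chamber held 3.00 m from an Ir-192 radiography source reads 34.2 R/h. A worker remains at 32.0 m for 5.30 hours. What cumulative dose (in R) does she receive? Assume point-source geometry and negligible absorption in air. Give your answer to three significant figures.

1.59 R

By the inverse-square law, rate at 32.0 m:
34.2 × (3.00/32.0)² = 34.2 × 0.008789 = 0.3006 R/h.
Dose = rate × time = 0.3006 R/h × 5.300 h = 1.593 R.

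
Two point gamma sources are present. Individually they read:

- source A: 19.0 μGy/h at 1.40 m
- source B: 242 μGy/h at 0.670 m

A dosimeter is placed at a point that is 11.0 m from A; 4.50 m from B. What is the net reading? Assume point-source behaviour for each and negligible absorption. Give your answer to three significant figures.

By superposition, sum each source's inverse-square contribution:
A: 19.0 × (1.40/11.0)² = 0.3078 μGy/h
B: 242 × (0.670/4.50)² = 5.365 μGy/h
Total = 0.3078 + 5.365 = 5.673 μGy/h.

5.67 μGy/h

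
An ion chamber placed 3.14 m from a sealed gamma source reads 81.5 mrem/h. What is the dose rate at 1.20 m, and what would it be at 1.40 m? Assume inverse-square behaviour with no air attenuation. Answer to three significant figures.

Applying the 1/r² law,
At 1.20 m: 81.5 × (3.14/1.20)² = 81.5 × 6.847 = 558.0 mrem/h
At 1.40 m: 558.0 × (1.20/1.40)² = 558.0 × 0.7347 = 410.0 mrem/h.

558 mrem/h; 410 mrem/h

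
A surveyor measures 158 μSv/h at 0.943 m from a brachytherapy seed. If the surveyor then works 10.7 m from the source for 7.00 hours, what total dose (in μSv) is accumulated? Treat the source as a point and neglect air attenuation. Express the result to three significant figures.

Intensity scales as (d₁/d₂)², so rate at 10.7 m:
(0.943/10.7)² = 0.007767, so 158 × 0.007767 = 1.227 μSv/h.
Dose = rate × time = 1.227 μSv/h × 7.000 h = 8.589 μSv.

8.59 μSv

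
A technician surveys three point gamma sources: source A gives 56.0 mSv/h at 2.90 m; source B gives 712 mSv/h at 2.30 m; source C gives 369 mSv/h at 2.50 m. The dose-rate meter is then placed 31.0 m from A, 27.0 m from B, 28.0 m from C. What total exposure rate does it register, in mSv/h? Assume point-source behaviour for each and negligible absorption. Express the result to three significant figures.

Each source contributes Iᵢ·(dᵢ/rᵢ)²; contributions add.
A: 56.0 × (2.90/31.0)² = 0.4901 mSv/h
B: 712 × (2.30/27.0)² = 5.167 mSv/h
C: 369 × (2.50/28.0)² = 2.942 mSv/h
Total = 0.4901 + 5.167 + 2.942 = 8.599 mSv/h.

8.60 mSv/h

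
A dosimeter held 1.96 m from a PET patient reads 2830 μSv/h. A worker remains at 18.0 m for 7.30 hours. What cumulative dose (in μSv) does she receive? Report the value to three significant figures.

Intensity scales as (d₁/d₂)², so rate at 18.0 m:
(1.96/18.0)² = 0.01186, so 2830 × 0.01186 = 33.56 μSv/h.
Dose = rate × time = 33.56 μSv/h × 7.300 h = 245.0 μSv.

245 μSv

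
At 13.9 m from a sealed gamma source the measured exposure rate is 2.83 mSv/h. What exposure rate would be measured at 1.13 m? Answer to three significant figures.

428 mSv/h

By the inverse-square law, scaling from 13.9 m to 1.13 m:
2.83 × (13.9/1.13)² = 2.83 × 151.3 = 428.2 mSv/h.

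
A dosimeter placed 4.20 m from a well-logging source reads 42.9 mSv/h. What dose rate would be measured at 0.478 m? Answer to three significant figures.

Using I₁d₁² = I₂d₂², scaling from 4.20 m to 0.478 m:
(4.20/0.478)² = 77.20, so 42.9 × 77.20 = 3312 mSv/h.

3310 mSv/h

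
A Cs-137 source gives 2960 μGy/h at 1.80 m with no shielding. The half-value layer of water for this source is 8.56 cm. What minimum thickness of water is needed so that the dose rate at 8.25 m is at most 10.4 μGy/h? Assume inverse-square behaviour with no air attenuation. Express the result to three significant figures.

32.2 cm

At 8.25 m, distance alone gives 2960 × (1.80/8.25)² = 2960 × 0.04760 = 140.9 μGy/h.
Further attenuation needed: 140.9/10.4 = 13.55.
n = log₂(13.55) = 3.760 half-value layers.
Thickness = 3.760 × 8.56 cm = 32.19 cm.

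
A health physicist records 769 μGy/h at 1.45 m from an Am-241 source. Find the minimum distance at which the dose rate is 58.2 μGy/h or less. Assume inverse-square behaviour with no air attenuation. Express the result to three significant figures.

5.27 m

Since intensity falls as 1/r², d₂ = d₁·√(I₁/I₂).
I₁/I₂ = 769/58.2 = 13.21, so d₂ = 1.45 × √13.21 = 5.270 m.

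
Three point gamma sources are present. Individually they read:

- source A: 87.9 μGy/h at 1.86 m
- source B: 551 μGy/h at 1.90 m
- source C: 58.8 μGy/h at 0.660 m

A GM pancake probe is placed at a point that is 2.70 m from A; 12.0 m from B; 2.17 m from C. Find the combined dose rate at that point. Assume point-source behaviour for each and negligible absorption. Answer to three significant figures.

61.0 μGy/h

By superposition, sum each source's inverse-square contribution:
A: 87.9 × (1.86/2.70)² = 41.71 μGy/h
B: 551 × (1.90/12.0)² = 13.81 μGy/h
C: 58.8 × (0.660/2.17)² = 5.439 μGy/h
Total = 41.71 + 13.81 + 5.439 = 60.96 μGy/h.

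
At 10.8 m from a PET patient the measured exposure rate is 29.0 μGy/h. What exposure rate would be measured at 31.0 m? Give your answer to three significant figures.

3.52 μGy/h

Using I₁d₁² = I₂d₂², scaling from 10.8 m to 31.0 m:
29.0 × (10.8/31.0)² = 29.0 × 0.1214 = 3.521 μGy/h.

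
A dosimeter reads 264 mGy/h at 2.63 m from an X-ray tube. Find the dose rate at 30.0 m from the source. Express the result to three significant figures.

Intensity scales as (d₁/d₂)², so the rate at 30.0 m is
(2.63/30.0)² = 0.007685, so 264 × 0.007685 = 2.029 mGy/h.

2.03 mGy/h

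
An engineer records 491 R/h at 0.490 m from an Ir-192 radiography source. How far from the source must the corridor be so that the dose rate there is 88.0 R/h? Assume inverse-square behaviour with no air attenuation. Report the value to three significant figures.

Since intensity falls as 1/r², d₂ = d₁·√(I₁/I₂).
I₁/I₂ = 491/88.0 = 5.580, so d₂ = 0.490 × √5.580 = 1.157 m.

1.16 m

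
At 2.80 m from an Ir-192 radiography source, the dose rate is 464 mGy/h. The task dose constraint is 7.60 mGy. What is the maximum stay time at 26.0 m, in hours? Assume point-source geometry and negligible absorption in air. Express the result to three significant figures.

Intensity scales as (d₁/d₂)², so rate at 26.0 m:
464 × (2.80/26.0)² = 464 × 0.01160 = 5.382 mGy/h.
Stay time = 7.60 mGy ÷ 5.382 mGy/h = 1.412 h.

1.41 h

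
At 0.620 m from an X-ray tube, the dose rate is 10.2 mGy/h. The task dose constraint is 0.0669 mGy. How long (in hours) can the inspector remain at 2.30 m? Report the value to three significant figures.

0.0903 h

Using I₁d₁² = I₂d₂², rate at 2.30 m:
(0.620/2.30)² = 0.07267, so 10.2 × 0.07267 = 0.7412 mGy/h.
Stay time = 0.0669 mGy ÷ 0.7412 mGy/h = 0.09026 h.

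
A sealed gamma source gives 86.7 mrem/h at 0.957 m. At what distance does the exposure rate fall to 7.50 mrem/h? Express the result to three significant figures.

Using I₁d₁² = I₂d₂², d₂ = d₁·√(I₁/I₂).
I₁/I₂ = 86.7/7.50 = 11.56, so d₂ = 0.957 × √11.56 = 3.254 m.

3.25 m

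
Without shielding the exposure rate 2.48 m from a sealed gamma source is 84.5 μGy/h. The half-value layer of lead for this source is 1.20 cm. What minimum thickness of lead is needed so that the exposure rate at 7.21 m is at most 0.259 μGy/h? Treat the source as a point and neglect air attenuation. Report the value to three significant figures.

At 7.21 m, distance alone gives (2.48/7.21)² = 0.1183, so 84.5 × 0.1183 = 9.996 μGy/h.
Further attenuation needed: 9.996/0.259 = 38.59.
n = log₂(38.59) = 5.270 half-value layers.
Thickness = 5.270 × 1.20 cm = 6.324 cm.

6.32 cm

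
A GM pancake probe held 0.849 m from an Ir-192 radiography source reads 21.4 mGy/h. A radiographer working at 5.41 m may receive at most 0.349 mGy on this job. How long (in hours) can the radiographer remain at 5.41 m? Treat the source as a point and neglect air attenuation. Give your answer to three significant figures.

0.662 h

Applying the 1/r² law, rate at 5.41 m:
(0.849/5.41)² = 0.02463, so 21.4 × 0.02463 = 0.5271 mGy/h.
Stay time = 0.349 mGy ÷ 0.5271 mGy/h = 0.6621 h.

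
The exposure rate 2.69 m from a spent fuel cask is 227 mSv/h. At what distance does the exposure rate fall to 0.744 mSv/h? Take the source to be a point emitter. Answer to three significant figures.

47.0 m

Intensity scales as (d₁/d₂)², so d₂ = d₁·√(I₁/I₂).
I₁/I₂ = 227/0.744 = 305.1, so d₂ = 2.69 × √305.1 = 46.99 m.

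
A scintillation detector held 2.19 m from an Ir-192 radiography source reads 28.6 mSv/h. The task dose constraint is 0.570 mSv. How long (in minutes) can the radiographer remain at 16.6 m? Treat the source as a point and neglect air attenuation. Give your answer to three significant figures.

Using I₁d₁² = I₂d₂², rate at 16.6 m:
28.6 × (2.19/16.6)² = 28.6 × 0.01740 = 0.4976 mSv/h.
Stay time = 0.570 mSv ÷ 0.4976 mSv/h = 1.145 h = 68.70 min.

68.7 min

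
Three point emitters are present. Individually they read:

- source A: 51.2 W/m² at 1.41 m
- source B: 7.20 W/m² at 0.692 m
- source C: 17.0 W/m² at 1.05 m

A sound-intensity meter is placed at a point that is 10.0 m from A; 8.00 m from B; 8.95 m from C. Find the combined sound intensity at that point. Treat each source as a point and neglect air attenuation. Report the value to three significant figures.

1.31 W/m²

Each source contributes Iᵢ·(dᵢ/rᵢ)²; contributions add.
A: 51.2 × (1.41/10.0)² = 1.018 W/m²
B: 7.20 × (0.692/8.00)² = 0.05387 W/m²
C: 17.0 × (1.05/8.95)² = 0.2340 W/m²
Total = 1.018 + 0.05387 + 0.2340 = 1.306 W/m².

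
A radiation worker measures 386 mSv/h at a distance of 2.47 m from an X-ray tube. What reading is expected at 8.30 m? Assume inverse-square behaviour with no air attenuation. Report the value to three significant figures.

Intensity scales as (d₁/d₂)², so the rate at 8.30 m is
(2.47/8.30)² = 0.08856, so 386 × 0.08856 = 34.18 mSv/h.

34.2 mSv/h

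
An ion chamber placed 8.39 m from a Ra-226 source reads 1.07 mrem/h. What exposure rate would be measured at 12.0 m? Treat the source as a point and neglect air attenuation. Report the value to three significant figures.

0.523 mrem/h

Since intensity falls as 1/r², scaling from 8.39 m to 12.0 m:
(8.39/12.0)² = 0.4888, so 1.07 × 0.4888 = 0.5230 mrem/h.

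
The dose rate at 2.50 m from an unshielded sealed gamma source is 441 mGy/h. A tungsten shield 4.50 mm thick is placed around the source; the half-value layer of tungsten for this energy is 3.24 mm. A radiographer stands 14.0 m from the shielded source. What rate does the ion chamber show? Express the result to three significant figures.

Distance alone: (2.50/14.0)² = 0.03189, so 441 × 0.03189 = 14.06 mGy/h.
Shield: 4.50/3.24 = 1.389 half-value layers → attenuation 2^(−1.389) = 0.3818.
Combined: 14.06 × 0.3818 = 5.368 mGy/h.

5.37 mGy/h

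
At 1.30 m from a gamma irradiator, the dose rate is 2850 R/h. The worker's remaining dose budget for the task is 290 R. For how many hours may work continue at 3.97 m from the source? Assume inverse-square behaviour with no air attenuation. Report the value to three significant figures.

Applying the 1/r² law, rate at 3.97 m:
2850 × (1.30/3.97)² = 2850 × 0.1072 = 305.5 R/h.
Stay time = 290 R ÷ 305.5 R/h = 0.9493 h.

0.949 h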